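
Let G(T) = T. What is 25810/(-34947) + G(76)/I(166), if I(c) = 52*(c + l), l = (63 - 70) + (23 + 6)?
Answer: -62415647/85410468 ≈ -0.73077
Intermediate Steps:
l = 22 (l = -7 + 29 = 22)
I(c) = 1144 + 52*c (I(c) = 52*(c + 22) = 52*(22 + c) = 1144 + 52*c)
25810/(-34947) + G(76)/I(166) = 25810/(-34947) + 76/(1144 + 52*166) = 25810*(-1/34947) + 76/(1144 + 8632) = -25810/34947 + 76/9776 = -25810/34947 + 76*(1/9776) = -25810/34947 + 19/2444 = -62415647/85410468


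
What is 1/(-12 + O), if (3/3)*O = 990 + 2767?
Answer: 1/3745 ≈ 0.00026702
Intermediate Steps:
O = 3757 (O = 990 + 2767 = 3757)
1/(-12 + O) = 1/(-12 + 3757) = 1/3745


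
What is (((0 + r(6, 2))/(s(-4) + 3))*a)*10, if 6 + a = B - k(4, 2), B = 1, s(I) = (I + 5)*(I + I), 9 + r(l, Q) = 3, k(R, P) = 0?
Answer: -60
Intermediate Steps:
r(l, Q) = -6 (r(l, Q) = -9 + 3 = -6)
s(I) = 2*I*(5 + I) (s(I) = (5 + I)*(2*I) = 2*I*(5 + I))
a = -5 (a = -6 + (1 - 1*0) = -6 + (1 + 0) = -6 + 1 = -5)
(((0 + r(6, 2))/(s(-4) + 3))*a)*10 = (((0 - 6)/(2*(-4)*(5 - 4) + 3))*(-5))*10 = (-6/(2*(-4)*1 + 3)*(-5))*10 = (-6/(-8 + 3)*(-5))*10 = (-6/(-5)*(-5))*10 = (-6*(-⅕)*(-5))*10 = ((6/5)*(-5))*10 = -6*10 = -60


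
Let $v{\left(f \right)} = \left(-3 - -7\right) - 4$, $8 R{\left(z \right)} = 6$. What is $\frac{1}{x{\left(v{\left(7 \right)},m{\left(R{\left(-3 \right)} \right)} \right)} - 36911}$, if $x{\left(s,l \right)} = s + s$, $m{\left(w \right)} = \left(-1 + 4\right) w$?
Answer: $- \frac{1}{36911} \approx -2.7092 \cdot 10^{-5}$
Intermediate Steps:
$R{\left(z \right)} = \frac{3}{4}$ ($R{\left(z \right)} = \frac{1}{8} \cdot 6 = \frac{3}{4}$)
$v{\left(f \right)} = 0$ ($v{\left(f \right)} = \left(-3 + 7\right) - 4 = 4 - 4 = 0$)
$m{\left(w \right)} = 3 w$
$x{\left(s,l \right)} = 2 s$
$\frac{1}{x{\left(v{\left(7 \right)},m{\left(R{\left(-3 \right)} \right)} \right)} - 36911} = \frac{1}{2 \cdot 0 - 36911} = \frac{1}{0 - 36911} = \frac{1}{-36911} = - \frac{1}{36911}$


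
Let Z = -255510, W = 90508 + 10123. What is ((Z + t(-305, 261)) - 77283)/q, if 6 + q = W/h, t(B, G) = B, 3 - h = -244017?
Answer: 81282573960/1363489 ≈ 59614.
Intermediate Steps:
h = 244020 (h = 3 - 1*(-244017) = 3 + 244017 = 244020)
W = 100631
q = -1363489/244020 (q = -6 + 100631/244020 = -1363489/244020 ≈ -5.5876)
((Z + t(-305, 261)) - 77283)/q = ((-255510 - 305) - 77283)/(-1363489/244020) = (-255815 - 77283)*(-244020/1363489) = -333098*(-244020/1363489) = 81282573960/1363489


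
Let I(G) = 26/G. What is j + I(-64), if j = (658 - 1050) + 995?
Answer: 19283/32 ≈ 602.59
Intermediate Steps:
j = 603 (j = -392 + 995 = 603)
j + I(-64) = 603 + 26/(-64) = 603 + 26*(-1/64) = 603 - 13/32 = 19283/32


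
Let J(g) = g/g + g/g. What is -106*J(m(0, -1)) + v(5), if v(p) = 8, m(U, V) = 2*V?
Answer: -204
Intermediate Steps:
J(g) = 2 (J(g) = 1 + 1 = 2)
-106*J(m(0, -1)) + v(5) = -106*2 + 8 = -212 + 8 = -204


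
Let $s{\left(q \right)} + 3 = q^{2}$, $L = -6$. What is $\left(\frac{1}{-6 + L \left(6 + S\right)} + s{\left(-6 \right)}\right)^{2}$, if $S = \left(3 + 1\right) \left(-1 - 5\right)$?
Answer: $\frac{11336689}{10404} \approx 1089.6$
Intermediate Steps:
$S = -24$ ($S = 4 \left(-6\right) = -24$)
$s{\left(q \right)} = -3 + q^{2}$
$\left(\frac{1}{-6 + L \left(6 + S\right)} + s{\left(-6 \right)}\right)^{2} = \left(\frac{1}{-6 - 6 \left(6 - 24\right)} - \left(3 - \left(-6\right)^{2}\right)\right)^{2} = \left(\frac{1}{-6 - -108} + \left(-3 + 36\right)\right)^{2} = \left(\frac{1}{-6 + 108} + 33\right)^{2} = \left(\frac{1}{102} + 33\right)^{2} = \left(\frac{3367}{102}\right)^{2} = \frac{11336689}{10404}$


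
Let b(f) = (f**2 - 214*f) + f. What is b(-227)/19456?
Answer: 12485/2432 ≈ 5.1336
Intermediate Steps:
b(f) = f**2 - 213*f
b(-227)/19456 = -227*(-213 - 227)/19456 = -227*(-440)*(1/19456) = 99880*(1/19456) = 12485/2432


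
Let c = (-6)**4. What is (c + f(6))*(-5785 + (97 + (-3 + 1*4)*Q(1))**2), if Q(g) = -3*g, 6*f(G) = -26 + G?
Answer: 3943926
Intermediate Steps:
c = 1296
f(G) = -13/3 + G/6 (f(G) = (-26 + G)/6 = -13/3 + G/6)
(c + f(6))*(-5785 + (97 + (-3 + 1*4)*Q(1))**2) = (1296 + (-13/3 + (1/6)*6))*(-5785 + (97 + (-3 + 1*4)*(-3*1))**2) = (1296 + (-13/3 + 1))*(-5785 + (97 + (-3 + 4)*(-3))**2) = (1296 - 10/3)*(-5785 + (97 + 1*(-3))**2) = 3878*(-5785 + (97 - 3)**2)/3 = 3878*(-5785 + 94**2)/3 = 3878*(-5785 + 8836)/3 = (3878/3)*3051 = 3943926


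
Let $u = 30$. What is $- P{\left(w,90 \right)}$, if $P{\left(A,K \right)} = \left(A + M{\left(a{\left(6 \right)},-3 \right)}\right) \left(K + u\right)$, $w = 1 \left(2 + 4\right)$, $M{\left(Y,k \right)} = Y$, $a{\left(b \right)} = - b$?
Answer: $0$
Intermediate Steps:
$w = 6$ ($w = 1 \cdot 6 = 6$)
$P{\left(A,K \right)} = \left(-6 + A\right) \left(30 + K\right)$ ($P{\left(A,K \right)} = \left(A - 6\right) \left(K + 30\right) = \left(A - 6\right) \left(30 + K\right) = \left(-6 + A\right) \left(30 + K\right)$)
$- P{\left(w,90 \right)} = - (-180 - 540 + 30 \cdot 6 + 6 \cdot 90) = - (-180 - 540 + 180 + 540) = \left(-1\right) 0 = 0$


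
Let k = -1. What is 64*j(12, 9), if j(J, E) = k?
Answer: -64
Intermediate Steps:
j(J, E) = -1
64*j(12, 9) = 64*(-1) = -64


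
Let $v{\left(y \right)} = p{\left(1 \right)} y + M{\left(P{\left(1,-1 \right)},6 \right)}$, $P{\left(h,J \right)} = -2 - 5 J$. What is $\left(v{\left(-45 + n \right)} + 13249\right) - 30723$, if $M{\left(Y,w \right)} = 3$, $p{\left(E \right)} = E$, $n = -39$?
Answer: $-17555$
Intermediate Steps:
$v{\left(y \right)} = 3 + y$ ($v{\left(y \right)} = 1 y + 3 = y + 3 = 3 + y$)
$\left(v{\left(-45 + n \right)} + 13249\right) - 30723 = \left(\left(3 - 84\right) + 13249\right) - 30723 = \left(-81 + 13249\right) - 30723 = 13168 - 30723 = -17555$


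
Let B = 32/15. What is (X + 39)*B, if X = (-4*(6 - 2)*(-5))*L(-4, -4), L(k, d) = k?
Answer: -8992/15 ≈ -599.47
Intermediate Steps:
B = 32/15 (B = 32*(1/15) = 32/15 ≈ 2.1333)
X = -320 (X = (-4*(6 - 2)*(-5))*(-4) = (-4*4*(-5))*(-4) = -16*(-5)*(-4) = 80*(-4) = -320)
(X + 39)*B = (-320 + 39)*(32/15) = -281*32/15 = -8992/15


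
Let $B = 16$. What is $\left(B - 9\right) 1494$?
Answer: $10458$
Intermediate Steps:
$\left(B - 9\right) 1494 = \left(16 - 9\right) 1494 = 7 \cdot 1494 = 10458$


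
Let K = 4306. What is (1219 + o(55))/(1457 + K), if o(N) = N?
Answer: 1274/5763 ≈ 0.22107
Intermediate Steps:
(1219 + o(55))/(1457 + K) = (1219 + 55)/(1457 + 4306) = 1274/5763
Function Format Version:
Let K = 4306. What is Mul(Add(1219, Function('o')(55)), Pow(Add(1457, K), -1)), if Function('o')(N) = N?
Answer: Rational(1274, 5763) ≈ 0.22107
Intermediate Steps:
Mul(Add(1219, Function('o')(55)), Pow(Add(1457, K), -1)) = Mul(Add(1219, 55), Pow(Add(1457, 4306), -1)) = Mul(1274, Pow(5763, -1)) = Mul(1274, Rational(1, 5763)) = Rational(1274, 5763)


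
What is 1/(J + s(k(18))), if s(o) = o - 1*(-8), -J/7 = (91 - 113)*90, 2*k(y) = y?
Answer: 1/13877 ≈ 7.2062e-5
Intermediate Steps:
k(y) = y/2
J = 13860 (J = -7*(91 - 113)*90 = -(-154)*90 = -7*(-1980) = 13860)
s(o) = 8 + o (s(o) = o + 8 = 8 + o)
1/(J + s(k(18))) = 1/(13860 + (8 + (½)*18)) = 1/(13860 + (8 + 9)) = 1/(13860 + 17) = 1/13877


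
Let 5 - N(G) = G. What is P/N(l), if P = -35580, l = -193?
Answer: -5930/33 ≈ -179.70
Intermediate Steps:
N(G) = 5 - G
P/N(l) = -35580/(5 - 1*(-193)) = -35580/(5 + 193) = -35580/198 = -35580*1/198 = -5930/33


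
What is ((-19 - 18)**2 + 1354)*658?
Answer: 1791734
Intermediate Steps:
((-19 - 18)**2 + 1354)*658 = ((-37)**2 + 1354)*658 = (1369 + 1354)*658 = 2723*658 = 1791734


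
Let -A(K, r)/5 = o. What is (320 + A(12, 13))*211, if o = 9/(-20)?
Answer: 271979/4 ≈ 67995.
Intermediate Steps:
o = -9/20 (o = 9*(-1/20) = -9/20 ≈ -0.45000)
A(K, r) = 9/4 (A(K, r) = -5*(-9/20) = 9/4)
(320 + A(12, 13))*211 = (320 + 9/4)*211 = (1289/4)*211 = 271979/4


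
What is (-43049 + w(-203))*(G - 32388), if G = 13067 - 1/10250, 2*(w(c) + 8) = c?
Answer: 17094240345567/20500 ≈ 8.3387e+8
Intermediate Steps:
w(c) = -8 + c/2
G = 133936749/10250 (G = 13067 - 1*1/10250 = 13067 - 1/10250 = 133936749/10250 ≈ 13067.)
(-43049 + w(-203))*(G - 32388) = (-43049 + (-8 + (1/2)*(-203)))*(133936749/10250 - 32388) = (-43049 + (-8 - 203/2))*(-198040251/10250) = (-43049 - 219/2)*(-198040251/10250) = -86317/2*(-198040251/10250) = 17094240345567/20500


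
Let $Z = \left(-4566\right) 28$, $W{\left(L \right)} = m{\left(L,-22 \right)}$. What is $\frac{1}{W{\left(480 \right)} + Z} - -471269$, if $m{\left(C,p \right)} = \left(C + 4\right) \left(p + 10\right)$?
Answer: $\frac{62987929463}{133656} \approx 4.7127 \cdot 10^{5}$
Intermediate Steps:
$m{\left(C,p \right)} = \left(4 + C\right) \left(10 + p\right)$
$W{\left(L \right)} = -48 - 12 L$ ($W{\left(L \right)} = 40 + 4 \left(-22\right) + 10 L + L \left(-22\right) = 40 - 88 + 10 L - 22 L = -48 - 12 L$)
$Z = -127848$
$\frac{1}{W{\left(480 \right)} + Z} - -471269 = \frac{1}{\left(-48 - 5760\right) - 127848} - -471269 = \frac{1}{\left(-48 - 5760\right) - 127848} + 471269 = \frac{1}{-5808 - 127848} + 471269 = \frac{1}{-133656} + 471269 = - \frac{1}{133656} + 471269 = \frac{62987929463}{133656}$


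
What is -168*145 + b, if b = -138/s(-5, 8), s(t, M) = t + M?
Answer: -24406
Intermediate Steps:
s(t, M) = M + t
b = -46 (b = -138/(8 - 5) = -138/3 = -138*1/3 = -46)
-168*145 + b = -168*145 - 46 = -24360 - 46 = -24406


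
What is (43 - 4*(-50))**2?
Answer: 59049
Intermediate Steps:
(43 - 4*(-50))**2 = (43 + 200)**2 = 243**2 = 59049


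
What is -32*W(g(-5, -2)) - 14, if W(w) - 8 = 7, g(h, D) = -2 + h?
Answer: -494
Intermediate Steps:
W(w) = 15 (W(w) = 8 + 7 = 15)
-32*W(g(-5, -2)) - 14 = -32*15 - 14 = -480 - 14 = -494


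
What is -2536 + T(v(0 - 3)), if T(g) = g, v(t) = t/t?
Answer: -2535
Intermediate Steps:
v(t) = 1
-2536 + T(v(0 - 3)) = -2536 + 1 = -2535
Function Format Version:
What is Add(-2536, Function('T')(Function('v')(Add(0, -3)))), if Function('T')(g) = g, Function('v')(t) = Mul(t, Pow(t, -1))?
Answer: -2535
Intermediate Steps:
Function('v')(t) = 1
Add(-2536, Function('T')(Function('v')(Add(0, -3)))) = Add(-2536, 1) = -2535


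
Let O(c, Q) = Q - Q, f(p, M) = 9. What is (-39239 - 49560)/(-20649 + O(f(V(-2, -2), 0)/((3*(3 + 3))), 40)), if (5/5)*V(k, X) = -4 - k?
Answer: 88799/20649 ≈ 4.3004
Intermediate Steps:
V(k, X) = -4 - k
O(c, Q) = 0
(-39239 - 49560)/(-20649 + O(f(V(-2, -2), 0)/((3*(3 + 3))), 40)) = (-39239 - 49560)/(-20649 + 0) = -88799/(-20649) = -88799*(-1/20649) = 88799/20649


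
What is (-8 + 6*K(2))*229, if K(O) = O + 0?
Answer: 916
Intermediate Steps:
K(O) = O
(-8 + 6*K(2))*229 = (-8 + 6*2)*229 = (-8 + 12)*229 = 4*229 = 916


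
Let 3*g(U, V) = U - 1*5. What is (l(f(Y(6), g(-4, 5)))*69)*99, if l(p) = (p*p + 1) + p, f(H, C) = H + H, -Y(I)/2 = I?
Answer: 3777543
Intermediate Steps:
g(U, V) = -5/3 + U/3 (g(U, V) = (U - 1*5)/3 = (U - 5)/3 = (-5 + U)/3 = -5/3 + U/3)
Y(I) = -2*I
f(H, C) = 2*H
l(p) = 1 + p + p**2 (l(p) = (p**2 + 1) + p = (1 + p**2) + p = 1 + p + p**2)
(l(f(Y(6), g(-4, 5)))*69)*99 = ((1 + 2*(-2*6) + (2*(-2*6))**2)*69)*99 = ((1 + 2*(-12) + (2*(-12))**2)*69)*99 = ((1 - 24 + (-24)**2)*69)*99 = ((1 - 24 + 576)*69)*99 = (553*69)*99 = 38157*99 = 3777543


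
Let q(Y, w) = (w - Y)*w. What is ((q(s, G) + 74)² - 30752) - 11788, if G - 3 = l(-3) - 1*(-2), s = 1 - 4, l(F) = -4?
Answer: -36456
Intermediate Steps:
s = -3
G = 1 (G = 3 + (-4 - 1*(-2)) = 3 + (-4 + 2) = 3 - 2 = 1)
q(Y, w) = w*(w - Y)
((q(s, G) + 74)² - 30752) - 11788 = ((1*(1 - 1*(-3)) + 74)² - 30752) - 11788 = ((1*(1 + 3) + 74)² - 30752) - 11788 = ((1*4 + 74)² - 30752) - 11788 = ((4 + 74)² - 30752) - 11788 = (78² - 30752) - 11788 = (6084 - 30752) - 11788 = -24668 - 11788 = -36456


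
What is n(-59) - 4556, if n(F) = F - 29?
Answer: -4644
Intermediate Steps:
n(F) = -29 + F
n(-59) - 4556 = (-29 - 59) - 4556 = -88 - 4556 = -4644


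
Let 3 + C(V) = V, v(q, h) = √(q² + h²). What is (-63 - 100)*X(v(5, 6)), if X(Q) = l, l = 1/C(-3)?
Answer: 163/6 ≈ 27.167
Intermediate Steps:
v(q, h) = √(h² + q²)
C(V) = -3 + V
l = -⅙ (l = 1/(-3 - 3) = 1/(-6) = -⅙ ≈ -0.16667)
X(Q) = -⅙
(-63 - 100)*X(v(5, 6)) = (-63 - 100)*(-⅙) = -163*(-⅙) = 163/6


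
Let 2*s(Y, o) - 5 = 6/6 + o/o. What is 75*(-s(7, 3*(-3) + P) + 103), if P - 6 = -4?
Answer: 14925/2 ≈ 7462.5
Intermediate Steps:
P = 2 (P = 6 - 4 = 2)
s(Y, o) = 7/2 (s(Y, o) = 5/2 + (6/6 + o/o)/2 = 5/2 + (6*(⅙) + 1)/2 = 5/2 + (1 + 1)/2 = 5/2 + (½)*2 = 5/2 + 1 = 7/2)
75*(-s(7, 3*(-3) + P) + 103) = 75*(-1*7/2 + 103) = 75*(-7/2 + 103) = 75*(199/2) = 14925/2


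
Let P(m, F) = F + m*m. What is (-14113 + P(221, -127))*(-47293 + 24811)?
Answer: -777899682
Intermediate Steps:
P(m, F) = F + m²
(-14113 + P(221, -127))*(-47293 + 24811) = (-14113 + (-127 + 221²))*(-47293 + 24811) = (-14113 + (-127 + 48841))*(-22482) = (-14113 + 48714)*(-22482) = 34601*(-22482) = -777899682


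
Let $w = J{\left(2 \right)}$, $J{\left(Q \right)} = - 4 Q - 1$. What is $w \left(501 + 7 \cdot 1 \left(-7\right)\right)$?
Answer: $-4068$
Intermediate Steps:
$J{\left(Q \right)} = -1 - 4 Q$
$w = -9$ ($w = -1 - 8 = -9$)
$w \left(501 + 7 \cdot 1 \left(-7\right)\right) = - 9 \left(501 + 7 \cdot 1 \left(-7\right)\right) = - 9 \left(501 + 7 \left(-7\right)\right) = - 9 \left(501 - 49\right) = \left(-9\right) 452 = -4068$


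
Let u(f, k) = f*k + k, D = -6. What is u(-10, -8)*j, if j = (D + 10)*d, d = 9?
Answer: 2592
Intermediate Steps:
u(f, k) = k + f*k
j = 36 (j = (-6 + 10)*9 = 4*9 = 36)
u(-10, -8)*j = -8*(1 - 10)*36 = -8*(-9)*36 = 72*36 = 2592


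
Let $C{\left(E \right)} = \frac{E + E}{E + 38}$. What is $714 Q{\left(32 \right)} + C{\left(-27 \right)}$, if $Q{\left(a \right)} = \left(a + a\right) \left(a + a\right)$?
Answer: $\frac{32169930}{11} \approx 2.9245 \cdot 10^{6}$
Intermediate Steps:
$C{\left(E \right)} = \frac{2 E}{38 + E}$
$Q{\left(a \right)} = 4 a^{2}$ ($Q{\left(a \right)} = 2 a 2 a = 4 a^{2}$)
$714 Q{\left(32 \right)} + C{\left(-27 \right)} = 714 \cdot 4 \cdot 32^{2} + 2 \left(-27\right) \frac{1}{38 - 27} = 714 \cdot 4 \cdot 1024 + 2 \left(-27\right) \frac{1}{11} = 714 \cdot 4096 + 2 \left(-27\right) \frac{1}{11} = 2924544 - \frac{54}{11} = \frac{32169930}{11}$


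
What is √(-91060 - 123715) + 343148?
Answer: 343148 + 55*I*√71 ≈ 3.4315e+5 + 463.44*I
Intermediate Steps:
√(-91060 - 123715) + 343148 = √(-214775) + 343148 = 55*I*√71 + 343148 = 343148 + 55*I*√71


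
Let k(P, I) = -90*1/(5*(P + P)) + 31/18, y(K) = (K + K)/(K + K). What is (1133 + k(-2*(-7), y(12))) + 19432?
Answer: 1295663/63 ≈ 20566.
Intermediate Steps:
y(K) = 1 (y(K) = (2*K)/((2*K)) = (2*K)*(1/(2*K)) = 1)
k(P, I) = 31/18 - 9/P (k(P, I) = -90*1/(10*P) + 31*(1/18) = -90*1/(10*P) + 31/18 = -9/P + 31/18 = 31/18 - 9/P)
(1133 + k(-2*(-7), y(12))) + 19432 = (1133 + (31/18 - 9/((-2*(-7))))) + 19432 = (1133 + (31/18 - 9/14)) + 19432 = (1133 + 68/63) + 19432 = 71447/63 + 19432 = 1295663/63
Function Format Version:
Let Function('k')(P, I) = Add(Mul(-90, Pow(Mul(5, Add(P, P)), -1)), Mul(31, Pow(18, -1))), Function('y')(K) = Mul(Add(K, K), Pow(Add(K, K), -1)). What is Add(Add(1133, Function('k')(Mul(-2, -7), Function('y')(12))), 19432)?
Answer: Rational(1295663, 63) ≈ 20566.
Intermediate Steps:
Function('y')(K) = 1 (Function('y')(K) = Mul(Mul(2, K), Pow(Mul(2, K), -1)) = Mul(Mul(2, K), Mul(Rational(1, 2), Pow(K, -1))) = 1)
Function('k')(P, I) = Add(Rational(31, 18), Mul(-9, Pow(P, -1))) (Function('k')(P, I) = Add(Mul(-90, Pow(Mul(5, Mul(2, P)), -1)), Mul(31, Rational(1, 18))) = Add(Mul(-90, Pow(Mul(10, P), -1)), Rational(31, 18)) = Add(Mul(-90, Mul(Rational(1, 10), Pow(P, -1))), Rational(31, 18)) = Add(Mul(-9, Pow(P, -1)), Rational(31, 18)) = Add(Rational(31, 18), Mul(-9, Pow(P, -1))))
Add(Add(1133, Function('k')(Mul(-2, -7), Function('y')(12))), 19432) = Add(Add(1133, Add(Rational(31, 18), Mul(-9, Pow(Mul(-2, -7), -1)))), 19432) = Add(Add(1133, Add(Rational(31, 18), Mul(-9, Pow(14, -1)))), 19432) = Add(Add(1133, Add(Rational(31, 18), Mul(-9, Rational(1, 14)))), 19432) = Add(Add(1133, Add(Rational(31, 18), Rational(-9, 14))), 19432) = Add(Add(1133, Rational(68, 63)), 19432) = Add(Rational(71447, 63), 19432) = Rational(1295663, 63)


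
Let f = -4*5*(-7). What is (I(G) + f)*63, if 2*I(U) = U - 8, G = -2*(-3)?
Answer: 8757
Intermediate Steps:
f = 140 (f = -20*(-7) = 140)
G = 6
I(U) = -4 + U/2 (I(U) = (U - 8)/2 = (-8 + U)/2 = -4 + U/2)
(I(G) + f)*63 = ((-4 + (1/2)*6) + 140)*63 = ((-4 + 3) + 140)*63 = (-1 + 140)*63 = 139*63 = 8757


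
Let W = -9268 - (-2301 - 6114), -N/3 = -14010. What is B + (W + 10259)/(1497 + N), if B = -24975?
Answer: -1087077419/43527 ≈ -24975.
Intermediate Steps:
N = 42030 (N = -3*(-14010) = 42030)
W = -853 (W = -9268 - 1*(-8415) = -9268 + 8415 = -853)
B + (W + 10259)/(1497 + N) = -24975 + (-853 + 10259)/(1497 + 42030) = -24975 + 9406/43527 = -1087077419/43527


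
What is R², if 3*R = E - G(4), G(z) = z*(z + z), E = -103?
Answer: 2025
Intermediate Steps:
G(z) = 2*z² (G(z) = z*(2*z) = 2*z²)
R = -45 (R = (-103 - 2*4²)/3 = (-103 - 2*16)/3 = (-103 - 1*32)/3 = (-103 - 32)/3 = (⅓)*(-135) = -45)
R² = (-45)² = 2025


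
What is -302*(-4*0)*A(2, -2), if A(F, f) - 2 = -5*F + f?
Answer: 0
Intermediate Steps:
A(F, f) = 2 + f - 5*F (A(F, f) = 2 + (-5*F + f) = 2 + (f - 5*F) = 2 + f - 5*F)
-302*(-4*0)*A(2, -2) = -302*(-4*0)*(2 - 2 - 5*2) = -0*(2 - 2 - 10) = -0*(-10) = -302*0 = 0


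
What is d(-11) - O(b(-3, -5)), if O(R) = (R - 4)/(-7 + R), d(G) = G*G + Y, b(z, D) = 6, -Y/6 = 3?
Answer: 105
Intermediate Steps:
Y = -18 (Y = -6*3 = -18)
d(G) = -18 + G² (d(G) = G*G - 18 = G² - 18 = -18 + G²)
O(R) = (-4 + R)/(-7 + R)
d(-11) - O(b(-3, -5)) = (-18 + (-11)²) - (-4 + 6)/(-7 + 6) = (-18 + 121) - 2/(-1) = 103 - (-1)*2 = 103 - 1*(-2) = 103 + 2 = 105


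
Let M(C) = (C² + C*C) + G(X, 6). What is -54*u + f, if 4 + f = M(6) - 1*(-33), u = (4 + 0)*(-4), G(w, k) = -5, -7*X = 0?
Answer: 960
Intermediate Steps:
X = 0 (X = -⅐*0 = 0)
M(C) = -5 + 2*C² (M(C) = (C² + C*C) - 5 = (C² + C²) - 5 = 2*C² - 5 = -5 + 2*C²)
u = -16 (u = 4*(-4) = -16)
f = 96 (f = -4 + ((-5 + 2*6²) - 1*(-33)) = -4 + ((-5 + 2*36) + 33) = -4 + ((-5 + 72) + 33) = -4 + (67 + 33) = -4 + 100 = 96)
-54*u + f = -54*(-16) + 96 = 864 + 96 = 960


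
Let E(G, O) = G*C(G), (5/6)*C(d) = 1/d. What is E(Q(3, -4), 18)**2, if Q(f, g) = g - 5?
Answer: 36/25 ≈ 1.4400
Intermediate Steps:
Q(f, g) = -5 + g
C(d) = 6/(5*d)
E(G, O) = 6/5 (E(G, O) = G*(6/(5*G)) = 6/5)
E(Q(3, -4), 18)**2 = (6/5)**2 = 36/25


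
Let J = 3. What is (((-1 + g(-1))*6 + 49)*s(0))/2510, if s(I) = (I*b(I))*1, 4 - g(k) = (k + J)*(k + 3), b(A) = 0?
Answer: 0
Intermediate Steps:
g(k) = 4 - (3 + k)² (g(k) = 4 - (k + 3)*(k + 3) = 4 - (3 + k)*(3 + k) = 4 - (3 + k)²)
s(I) = 0 (s(I) = (I*0)*1 = 0*1 = 0)
(((-1 + g(-1))*6 + 49)*s(0))/2510 = (((-1 + (-5 - 1*(-1)² - 6*(-1)))*6 + 49)*0)/2510 = (((-1 + (-5 - 1*1 + 6))*6 + 49)*0)*(1/2510) = (((-1 + (-5 - 1 + 6))*6 + 49)*0)*(1/2510) = (((-1 + 0)*6 + 49)*0)*(1/2510) = ((-1*6 + 49)*0)*(1/2510) = ((-6 + 49)*0)*(1/2510) = (43*0)*(1/2510) = 0*(1/2510) = 0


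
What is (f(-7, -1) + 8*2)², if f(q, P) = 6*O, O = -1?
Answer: 100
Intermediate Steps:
f(q, P) = -6 (f(q, P) = 6*(-1) = -6)
(f(-7, -1) + 8*2)² = (-6 + 8*2)² = (-6 + 16)² = 10² = 100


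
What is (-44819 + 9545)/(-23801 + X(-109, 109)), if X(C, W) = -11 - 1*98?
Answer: 5879/3985 ≈ 1.4753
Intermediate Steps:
X(C, W) = -109 (X(C, W) = -11 - 98 = -109)
(-44819 + 9545)/(-23801 + X(-109, 109)) = (-44819 + 9545)/(-23801 - 109) = -35274/(-23910) = -35274*(-1/23910) = 5879/3985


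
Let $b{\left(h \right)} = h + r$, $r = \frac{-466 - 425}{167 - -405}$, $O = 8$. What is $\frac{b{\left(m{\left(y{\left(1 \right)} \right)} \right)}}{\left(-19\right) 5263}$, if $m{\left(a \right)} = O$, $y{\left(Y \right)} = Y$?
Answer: $- \frac{335}{5199844} \approx -6.4425 \cdot 10^{-5}$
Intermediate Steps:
$r = - \frac{81}{52}$ ($r = - \frac{891}{167 + 405} = - \frac{891}{572} = \left(-891\right) \frac{1}{572} = - \frac{81}{52} \approx -1.5577$)
$m{\left(a \right)} = 8$
$b{\left(h \right)} = - \frac{81}{52} + h$ ($b{\left(h \right)} = h - \frac{81}{52} = - \frac{81}{52} + h$)
$\frac{b{\left(m{\left(y{\left(1 \right)} \right)} \right)}}{\left(-19\right) 5263} = \frac{- \frac{81}{52} + 8}{\left(-19\right) 5263} = \frac{335}{52 \left(-99997\right)} = \frac{335}{52} \left(- \frac{1}{99997}\right) = - \frac{335}{5199844}$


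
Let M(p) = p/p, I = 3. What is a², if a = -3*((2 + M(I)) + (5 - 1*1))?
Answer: 441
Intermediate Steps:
M(p) = 1
a = -21 (a = -3*((2 + 1) + (5 - 1*1)) = -3*(3 + (5 - 1)) = -3*(3 + 4) = -3*7 = -21)
a² = (-21)² = 441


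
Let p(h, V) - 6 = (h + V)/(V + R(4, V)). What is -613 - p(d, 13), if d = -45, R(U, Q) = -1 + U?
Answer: -617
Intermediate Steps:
p(h, V) = 6 + (V + h)/(3 + V) (p(h, V) = 6 + (h + V)/(V + (-1 + 4)) = 6 + (V + h)/(V + 3) = 6 + (V + h)/(3 + V))
-613 - p(d, 13) = -613 - (18 - 45 + 7*13)/(3 + 13) = -613 - (18 - 45 + 91)/16 = -613 - 64/16 = -613 - 1*4 = -613 - 4 = -617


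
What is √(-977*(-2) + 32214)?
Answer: 2*√8542 ≈ 184.85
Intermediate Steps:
√(-977*(-2) + 32214) = √(1954 + 32214) = √34168 = 2*√8542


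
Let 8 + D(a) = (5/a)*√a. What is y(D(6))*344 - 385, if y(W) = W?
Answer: -3137 + 860*√6/3 ≈ -2434.8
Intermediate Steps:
D(a) = -8 + 5/√a (D(a) = -8 + (5/a)*√a = -8 + 5/√a)
y(D(6))*344 - 385 = (-8 + 5/√6)*344 - 385 = (-8 + 5*(√6/6))*344 - 385 = (-8 + 5*√6/6)*344 - 385 = (-2752 + 860*√6/3) - 385 = -3137 + 860*√6/3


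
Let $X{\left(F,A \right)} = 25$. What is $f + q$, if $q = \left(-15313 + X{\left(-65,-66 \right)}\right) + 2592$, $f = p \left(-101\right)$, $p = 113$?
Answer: $-24109$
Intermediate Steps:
$f = -11413$ ($f = 113 \left(-101\right) = -11413$)
$q = -12696$ ($q = \left(-15313 + 25\right) + 2592 = -15288 + 2592 = -12696$)
$f + q = -11413 - 12696 = -24109$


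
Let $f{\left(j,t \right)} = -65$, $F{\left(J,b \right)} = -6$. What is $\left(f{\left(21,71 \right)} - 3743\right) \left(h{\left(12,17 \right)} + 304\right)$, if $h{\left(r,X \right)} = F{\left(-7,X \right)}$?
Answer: $-1134784$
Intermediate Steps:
$h{\left(r,X \right)} = -6$
$\left(f{\left(21,71 \right)} - 3743\right) \left(h{\left(12,17 \right)} + 304\right) = \left(-65 - 3743\right) \left(-6 + 304\right) = \left(-3808\right) 298 = -1134784$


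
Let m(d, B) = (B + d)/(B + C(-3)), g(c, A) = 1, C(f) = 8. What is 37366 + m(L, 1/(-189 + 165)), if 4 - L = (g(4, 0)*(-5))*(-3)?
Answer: 7136641/191 ≈ 37365.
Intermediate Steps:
L = -11 (L = 4 - 1*(-5)*(-3) = 4 - (-5)*(-3) = 4 - 1*15 = 4 - 15 = -11)
m(d, B) = (B + d)/(8 + B) (m(d, B) = (B + d)/(B + 8) = (B + d)/(8 + B))
37366 + m(L, 1/(-189 + 165)) = 37366 + (1/(-189 + 165) - 11)/(8 + 1/(-189 + 165)) = 37366 + (1/(-24) - 11)/(8 + 1/(-24)) = 37366 + (-1/24 - 11)/(8 - 1/24) = 37366 - 265/24/(191/24) = 37366 + (24/191)*(-265/24) = 37366 - 265/191 = 7136641/191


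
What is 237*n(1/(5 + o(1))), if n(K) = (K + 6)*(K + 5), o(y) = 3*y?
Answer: 476133/64 ≈ 7439.6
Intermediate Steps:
n(K) = (5 + K)*(6 + K) (n(K) = (6 + K)*(5 + K) = (5 + K)*(6 + K))
237*n(1/(5 + o(1))) = 237*(30 + (1/(5 + 3*1))**2 + 11/(5 + 3*1)) = 237*(30 + (1/(5 + 3))**2 + 11/(5 + 3)) = 237*(30 + (1/8)**2 + 11/8) = 237*(30 + (1/8)**2 + 11*(1/8)) = 237*(30 + 1/64 + 11/8) = 237*(2009/64) = 476133/64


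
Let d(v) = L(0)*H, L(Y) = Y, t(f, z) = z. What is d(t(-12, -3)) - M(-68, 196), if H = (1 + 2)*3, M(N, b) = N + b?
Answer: -128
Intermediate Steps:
H = 9 (H = 3*3 = 9)
d(v) = 0 (d(v) = 0*9 = 0)
d(t(-12, -3)) - M(-68, 196) = 0 - (-68 + 196) = 0 - 1*128 = 0 - 128 = -128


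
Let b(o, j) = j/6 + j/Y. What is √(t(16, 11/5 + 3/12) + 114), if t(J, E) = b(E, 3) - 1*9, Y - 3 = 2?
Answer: √10610/10 ≈ 10.300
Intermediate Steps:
Y = 5 (Y = 3 + 2 = 5)
b(o, j) = 11*j/30 (b(o, j) = j/6 + j/5 = 11*j/30)
t(J, E) = -79/10 (t(J, E) = (11/30)*3 - 1*9 = 11/10 - 9 = -79/10)
√(t(16, 11/5 + 3/12) + 114) = √(-79/10 + 114) = √(1061/10) = √10610/10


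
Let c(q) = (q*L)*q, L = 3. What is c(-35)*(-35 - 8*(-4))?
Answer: -11025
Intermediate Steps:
c(q) = 3*q² (c(q) = (q*3)*q = (3*q)*q = 3*q²)
c(-35)*(-35 - 8*(-4)) = (3*(-35)²)*(-35 - 8*(-4)) = (3*1225)*(-35 - 1*(-32)) = 3675*(-35 + 32) = 3675*(-3) = -11025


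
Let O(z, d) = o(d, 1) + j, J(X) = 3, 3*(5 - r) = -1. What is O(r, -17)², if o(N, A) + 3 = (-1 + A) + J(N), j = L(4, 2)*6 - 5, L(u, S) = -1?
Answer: 121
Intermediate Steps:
r = 16/3 (r = 5 - ⅓*(-1) = 5 + ⅓ = 16/3 ≈ 5.3333)
j = -11 (j = -1*6 - 5 = -6 - 5 = -11)
o(N, A) = -1 + A (o(N, A) = -3 + ((-1 + A) + 3) = -3 + (2 + A) = -1 + A)
O(z, d) = -11 (O(z, d) = (-1 + 1) - 11 = 0 - 11 = -11)
O(r, -17)² = (-11)² = 121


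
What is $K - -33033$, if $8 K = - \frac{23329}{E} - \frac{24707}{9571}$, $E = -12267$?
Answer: $\frac{15513242208869}{469629828} \approx 33033.0$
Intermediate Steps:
$K = - \frac{39899455}{469629828}$ ($K = \frac{- \frac{23329}{-12267} - \frac{24707}{9571}}{8} = \frac{\left(-23329\right) \left(- \frac{1}{12267}\right) - \frac{24707}{9571}}{8} = \frac{\frac{23329}{12267} - \frac{24707}{9571}}{8} = \frac{1}{8} \left(- \frac{79798910}{117407457}\right) = - \frac{39899455}{469629828} \approx -0.084959$)
$K - -33033 = - \frac{39899455}{469629828} - -33033 = - \frac{39899455}{469629828} + 33033 = \frac{15513242208869}{469629828}$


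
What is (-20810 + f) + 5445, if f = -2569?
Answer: -17934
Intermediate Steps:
(-20810 + f) + 5445 = (-20810 - 2569) + 5445 = -23379 + 5445 = -17934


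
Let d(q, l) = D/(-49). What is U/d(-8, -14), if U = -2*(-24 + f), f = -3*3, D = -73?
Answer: 3234/73 ≈ 44.301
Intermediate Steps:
f = -9
d(q, l) = 73/49 (d(q, l) = -73/(-49) = -73*(-1/49) = 73/49)
U = 66 (U = -2*(-24 - 9) = -2*(-33) = 66)
U/d(-8, -14) = 66/(73/49) = 66*(49/73) = 3234/73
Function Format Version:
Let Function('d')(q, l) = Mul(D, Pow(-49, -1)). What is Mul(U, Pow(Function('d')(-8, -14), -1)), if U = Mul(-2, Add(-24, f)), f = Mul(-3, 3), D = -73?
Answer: Rational(3234, 73) ≈ 44.301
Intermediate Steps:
f = -9
Function('d')(q, l) = Rational(73, 49) (Function('d')(q, l) = Mul(-73, Pow(-49, -1)) = Mul(-73, Rational(-1, 49)) = Rational(73, 49))
U = 66 (U = Mul(-2, Add(-24, -9)) = Mul(-2, -33) = 66)
Mul(U, Pow(Function('d')(-8, -14), -1)) = Mul(66, Pow(Rational(73, 49), -1)) = Mul(66, Rational(49, 73)) = Rational(3234, 73)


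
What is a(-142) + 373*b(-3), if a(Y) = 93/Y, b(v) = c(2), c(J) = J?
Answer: 105839/142 ≈ 745.34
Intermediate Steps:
b(v) = 2
a(-142) + 373*b(-3) = 93/(-142) + 373*2 = 93*(-1/142) + 746 = -93/142 + 746 = 105839/142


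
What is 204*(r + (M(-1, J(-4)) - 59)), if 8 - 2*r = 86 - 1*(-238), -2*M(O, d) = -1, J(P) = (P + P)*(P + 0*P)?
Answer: -44166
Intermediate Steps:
J(P) = 2*P² (J(P) = (2*P)*(P + 0) = (2*P)*P = 2*P²)
M(O, d) = ½ (M(O, d) = -½*(-1) = ½)
r = -158 (r = 4 - (86 - 1*(-238))/2 = 4 - (86 + 238)/2 = 4 - ½*324 = 4 - 162 = -158)
204*(r + (M(-1, J(-4)) - 59)) = 204*(-158 + (½ - 59)) = 204*(-158 - 117/2) = 204*(-433/2) = -44166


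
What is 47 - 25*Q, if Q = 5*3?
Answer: -328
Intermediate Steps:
Q = 15
47 - 25*Q = 47 - 25*15 = 47 - 375 = -328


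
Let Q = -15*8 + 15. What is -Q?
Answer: 105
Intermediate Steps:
Q = -105 (Q = -120 + 15 = -105)
-Q = -1*(-105) = 105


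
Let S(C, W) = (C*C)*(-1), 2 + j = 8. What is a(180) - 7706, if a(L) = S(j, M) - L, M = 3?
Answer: -7922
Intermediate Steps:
j = 6 (j = -2 + 8 = 6)
S(C, W) = -C² (S(C, W) = C²*(-1) = -C²)
a(L) = -36 - L (a(L) = -1*6² - L = -1*36 - L = -36 - L)
a(180) - 7706 = (-36 - 1*180) - 7706 = (-36 - 180) - 7706 = -216 - 7706 = -7922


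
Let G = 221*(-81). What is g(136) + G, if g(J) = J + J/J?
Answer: -17764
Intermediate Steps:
G = -17901
g(J) = 1 + J (g(J) = J + 1 = 1 + J)
g(136) + G = (1 + 136) - 17901 = 137 - 17901 = -17764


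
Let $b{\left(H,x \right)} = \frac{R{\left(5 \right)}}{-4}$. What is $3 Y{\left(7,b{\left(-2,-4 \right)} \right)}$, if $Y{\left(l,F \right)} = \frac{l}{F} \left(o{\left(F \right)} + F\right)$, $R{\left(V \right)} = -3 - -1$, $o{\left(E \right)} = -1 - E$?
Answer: $-42$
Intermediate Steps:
$R{\left(V \right)} = -2$ ($R{\left(V \right)} = -3 + 1 = -2$)
$b{\left(H,x \right)} = \frac{1}{2}$ ($b{\left(H,x \right)} = - \frac{2}{-4} = \left(-2\right) \left(- \frac{1}{4}\right) = \frac{1}{2}$)
$Y{\left(l,F \right)} = - \frac{l}{F}$ ($Y{\left(l,F \right)} = \frac{l}{F} \left(\left(-1 - F\right) + F\right) = \frac{l}{F} \left(-1\right) = - \frac{l}{F}$)
$3 Y{\left(7,b{\left(-2,-4 \right)} \right)} = 3 \left(\left(-1\right) 7 \frac{1}{\frac{1}{2}}\right) = 3 \left(\left(-1\right) 7 \cdot 2\right) = 3 \left(-14\right) = -42$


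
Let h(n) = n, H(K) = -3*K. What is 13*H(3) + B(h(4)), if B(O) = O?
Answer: -113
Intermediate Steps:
13*H(3) + B(h(4)) = 13*(-3*3) + 4 = 13*(-9) + 4 = -117 + 4 = -113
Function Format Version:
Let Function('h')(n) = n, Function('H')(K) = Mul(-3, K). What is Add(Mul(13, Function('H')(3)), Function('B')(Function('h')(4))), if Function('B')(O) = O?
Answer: -113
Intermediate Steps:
Add(Mul(13, Function('H')(3)), Function('B')(Function('h')(4))) = Add(Mul(13, Mul(-3, 3)), 4) = Add(Mul(13, -9), 4) = Add(-117, 4) = -113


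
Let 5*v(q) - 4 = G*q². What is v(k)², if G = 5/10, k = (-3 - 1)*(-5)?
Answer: 41616/25 ≈ 1664.6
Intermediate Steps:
k = 20 (k = -4*(-5) = 20)
G = ½ (G = 5*(⅒) = ½ ≈ 0.50000)
v(q) = ⅘ + q²/10 (v(q) = ⅘ + (q²/2)/5 = ⅘ + q²/10)
v(k)² = (⅘ + (⅒)*20²)² = (⅘ + (⅒)*400)² = (⅘ + 40)² = (204/5)² = 41616/25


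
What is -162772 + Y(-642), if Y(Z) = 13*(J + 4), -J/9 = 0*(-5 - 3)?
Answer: -162720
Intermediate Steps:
J = 0 (J = -0*(-5 - 3) = -0*(-8) = -9*0 = 0)
Y(Z) = 52 (Y(Z) = 13*(0 + 4) = 13*4 = 52)
-162772 + Y(-642) = -162772 + 52 = -162720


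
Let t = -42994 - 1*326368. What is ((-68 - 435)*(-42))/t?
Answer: -1509/26383 ≈ -0.057196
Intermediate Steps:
t = -369362 (t = -42994 - 326368 = -369362)
((-68 - 435)*(-42))/t = ((-68 - 435)*(-42))/(-369362) = -503*(-42)*(-1/369362) = 21126*(-1/369362) = -1509/26383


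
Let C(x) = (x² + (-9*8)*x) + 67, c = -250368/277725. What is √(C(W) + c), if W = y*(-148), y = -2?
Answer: √43009483083/805 ≈ 257.62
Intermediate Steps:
c = -83456/92575 (c = -250368*1/277725 = -83456/92575 ≈ -0.90150)
W = 296 (W = -2*(-148) = 296)
C(x) = 67 + x² - 72*x (C(x) = (x² - 72*x) + 67 = 67 + x² - 72*x)
√(C(W) + c) = √((67 + 296² - 72*296) - 83456/92575) = √((67 + 87616 - 21312) - 83456/92575) = √(66371 - 83456/92575) = √(6144211869/92575) = √43009483083/805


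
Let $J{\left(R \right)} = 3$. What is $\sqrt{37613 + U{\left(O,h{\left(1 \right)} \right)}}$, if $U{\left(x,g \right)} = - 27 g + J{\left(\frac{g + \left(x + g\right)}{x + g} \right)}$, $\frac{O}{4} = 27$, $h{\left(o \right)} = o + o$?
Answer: $\sqrt{37562} \approx 193.81$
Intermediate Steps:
$h{\left(o \right)} = 2 o$
$O = 108$ ($O = 4 \cdot 27 = 108$)
$U{\left(x,g \right)} = 3 - 27 g$ ($U{\left(x,g \right)} = - 27 g + 3 = 3 - 27 g$)
$\sqrt{37613 + U{\left(O,h{\left(1 \right)} \right)}} = \sqrt{37613 + \left(3 - 27 \cdot 2 \cdot 1\right)} = \sqrt{37613 + \left(3 - 54\right)} = \sqrt{37613 - 51} = \sqrt{37562}$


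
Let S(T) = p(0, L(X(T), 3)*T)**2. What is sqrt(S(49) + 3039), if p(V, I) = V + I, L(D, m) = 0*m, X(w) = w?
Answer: sqrt(3039) ≈ 55.127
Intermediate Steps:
L(D, m) = 0
p(V, I) = I + V
S(T) = 0 (S(T) = (0*T + 0)**2 = (0 + 0)**2 = 0**2 = 0)
sqrt(S(49) + 3039) = sqrt(0 + 3039) = sqrt(3039)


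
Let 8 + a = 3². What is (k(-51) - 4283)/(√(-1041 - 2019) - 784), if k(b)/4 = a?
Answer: 76244/14039 + 1167*I*√85/28078 ≈ 5.4309 + 0.38319*I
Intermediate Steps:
a = 1 (a = -8 + 3² = -8 + 9 = 1)
k(b) = 4 (k(b) = 4*1 = 4)
(k(-51) - 4283)/(√(-1041 - 2019) - 784) = (4 - 4283)/(√(-1041 - 2019) - 784) = -4279/(√(-3060) - 784) = -4279/(6*I*√85 - 784) = -4279/(-784 + 6*I*√85)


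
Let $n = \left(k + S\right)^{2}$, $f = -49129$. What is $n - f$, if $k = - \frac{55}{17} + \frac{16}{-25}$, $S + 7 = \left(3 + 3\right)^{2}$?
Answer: $\frac{8987945309}{180625} \approx 49760.0$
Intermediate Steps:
$S = 29$ ($S = -7 + \left(3 + 3\right)^{2} = -7 + 6^{2} = -7 + 36 = 29$)
$k = - \frac{1647}{425}$ ($k = \left(-55\right) \frac{1}{17} + 16 \left(- \frac{1}{25}\right) = - \frac{55}{17} - \frac{16}{25} = - \frac{1647}{425} \approx -3.8753$)
$n = \frac{114019684}{180625}$ ($n = \left(- \frac{1647}{425} + 29\right)^{2} = \left(\frac{10678}{425}\right)^{2} = \frac{114019684}{180625} \approx 631.25$)
$n - f = \frac{114019684}{180625} - -49129 = \frac{114019684}{180625} + 49129 = \frac{8987945309}{180625}$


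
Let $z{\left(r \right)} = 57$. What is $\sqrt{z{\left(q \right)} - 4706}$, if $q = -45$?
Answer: $i \sqrt{4649} \approx 68.184 i$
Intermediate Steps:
$\sqrt{z{\left(q \right)} - 4706} = \sqrt{57 - 4706} = \sqrt{-4649} = i \sqrt{4649}$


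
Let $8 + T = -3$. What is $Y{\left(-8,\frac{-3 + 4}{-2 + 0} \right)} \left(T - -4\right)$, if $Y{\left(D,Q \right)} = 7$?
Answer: $-49$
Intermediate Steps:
$T = -11$ ($T = -8 - 3 = -11$)
$Y{\left(-8,\frac{-3 + 4}{-2 + 0} \right)} \left(T - -4\right) = 7 \left(-11 - -4\right) = 7 \left(-11 + 4\right) = 7 \left(-7\right) = -49$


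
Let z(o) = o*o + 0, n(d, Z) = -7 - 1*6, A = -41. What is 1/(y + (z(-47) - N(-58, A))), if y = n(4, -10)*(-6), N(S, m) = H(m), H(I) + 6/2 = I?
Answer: 1/2331 ≈ 0.00042900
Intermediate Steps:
H(I) = -3 + I
n(d, Z) = -13 (n(d, Z) = -7 - 6 = -13)
N(S, m) = -3 + m
y = 78 (y = -13*(-6) = 78)
z(o) = o² (z(o) = o² + 0 = o²)
1/(y + (z(-47) - N(-58, A))) = 1/(78 + ((-47)² - (-3 - 41))) = 1/(78 + (2209 - 1*(-44))) = 1/(78 + (2209 + 44)) = 1/(78 + 2253) = 1/2331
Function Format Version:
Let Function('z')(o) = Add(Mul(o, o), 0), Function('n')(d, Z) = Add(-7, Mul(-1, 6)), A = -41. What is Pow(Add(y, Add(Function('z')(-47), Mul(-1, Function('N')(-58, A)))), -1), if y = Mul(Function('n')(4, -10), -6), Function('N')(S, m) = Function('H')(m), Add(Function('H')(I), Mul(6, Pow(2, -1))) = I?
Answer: Rational(1, 2331) ≈ 0.00042900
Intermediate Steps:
Function('H')(I) = Add(-3, I)
Function('n')(d, Z) = -13 (Function('n')(d, Z) = Add(-7, -6) = -13)
Function('N')(S, m) = Add(-3, m)
y = 78 (y = Mul(-13, -6) = 78)
Function('z')(o) = Pow(o, 2) (Function('z')(o) = Add(Pow(o, 2), 0) = Pow(o, 2))
Pow(Add(y, Add(Function('z')(-47), Mul(-1, Function('N')(-58, A)))), -1) = Pow(Add(78, Add(Pow(-47, 2), Mul(-1, Add(-3, -41)))), -1) = Pow(Add(78, Add(2209, Mul(-1, -44))), -1) = Pow(Add(78, Add(2209, 44)), -1) = Pow(Add(78, 2253), -1) = Pow(2331, -1) = Rational(1, 2331)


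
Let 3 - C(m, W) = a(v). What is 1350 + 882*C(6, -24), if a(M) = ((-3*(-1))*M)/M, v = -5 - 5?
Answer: 1350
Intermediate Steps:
v = -10
a(M) = 3 (a(M) = (3*M)/M = 3)
C(m, W) = 0 (C(m, W) = 3 - 1*3 = 3 - 3 = 0)
1350 + 882*C(6, -24) = 1350 + 882*0 = 1350 + 0 = 1350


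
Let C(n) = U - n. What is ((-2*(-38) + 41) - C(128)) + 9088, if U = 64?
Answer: 9269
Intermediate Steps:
C(n) = 64 - n
((-2*(-38) + 41) - C(128)) + 9088 = ((-2*(-38) + 41) - (64 - 1*128)) + 9088 = ((76 + 41) - (64 - 128)) + 9088 = (117 - 1*(-64)) + 9088 = (117 + 64) + 9088 = 181 + 9088 = 9269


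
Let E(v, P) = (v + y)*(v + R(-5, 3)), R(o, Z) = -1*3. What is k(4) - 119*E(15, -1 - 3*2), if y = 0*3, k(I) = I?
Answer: -21416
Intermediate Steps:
y = 0
R(o, Z) = -3
E(v, P) = v*(-3 + v) (E(v, P) = (v + 0)*(v - 3) = v*(-3 + v))
k(4) - 119*E(15, -1 - 3*2) = 4 - 1785*(-3 + 15) = 4 - 1785*12 = 4 - 119*180 = 4 - 21420 = -21416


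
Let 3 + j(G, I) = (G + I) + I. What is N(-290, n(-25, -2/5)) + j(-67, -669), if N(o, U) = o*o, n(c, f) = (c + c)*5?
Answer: 82692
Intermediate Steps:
j(G, I) = -3 + G + 2*I (j(G, I) = -3 + ((G + I) + I) = -3 + (G + 2*I) = -3 + G + 2*I)
n(c, f) = 10*c (n(c, f) = (2*c)*5 = 10*c)
N(o, U) = o²
N(-290, n(-25, -2/5)) + j(-67, -669) = (-290)² + (-3 - 67 + 2*(-669)) = 84100 + (-3 - 67 - 1338) = 84100 - 1408 = 82692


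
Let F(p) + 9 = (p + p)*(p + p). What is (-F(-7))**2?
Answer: 34969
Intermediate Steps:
F(p) = -9 + 4*p**2 (F(p) = -9 + (p + p)*(p + p) = -9 + (2*p)*(2*p) = -9 + 4*p**2)
(-F(-7))**2 = (-(-9 + 4*(-7)**2))**2 = (-(-9 + 4*49))**2 = (-(-9 + 196))**2 = (-1*187)**2 = (-187)**2 = 34969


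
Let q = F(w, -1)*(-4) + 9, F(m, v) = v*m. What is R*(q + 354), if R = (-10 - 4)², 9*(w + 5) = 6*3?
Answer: 68796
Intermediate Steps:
w = -3 (w = -5 + (6*3)/9 = -5 + (⅑)*18 = -5 + 2 = -3)
F(m, v) = m*v
q = -3 (q = -3*(-1)*(-4) + 9 = 3*(-4) + 9 = -12 + 9 = -3)
R = 196 (R = (-14)² = 196)
R*(q + 354) = 196*(-3 + 354) = 196*351 = 68796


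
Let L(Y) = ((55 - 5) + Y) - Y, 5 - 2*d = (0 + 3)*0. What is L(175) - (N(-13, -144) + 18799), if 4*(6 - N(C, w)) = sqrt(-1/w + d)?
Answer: -900221/48 ≈ -18755.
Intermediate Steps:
d = 5/2 (d = 5/2 - (0 + 3)*0/2 = 5/2 - 3*0/2 = 5/2 - 1/2*0 = 5/2 + 0 = 5/2 ≈ 2.5000)
L(Y) = 50 (L(Y) = (50 + Y) - Y = 50)
N(C, w) = 6 - sqrt(5/2 - 1/w)/4 (N(C, w) = 6 - sqrt(-1/w + 5/2)/4 = 6 - sqrt(5/2 - 1/w)/4)
L(175) - (N(-13, -144) + 18799) = 50 - ((6 - sqrt(10 - 4/(-144))/8) + 18799) = 50 - ((6 - sqrt(10 - 4*(-1/144))/8) + 18799) = 50 - ((6 - sqrt(10 + 1/36)/8) + 18799) = 50 - ((6 - sqrt(361/36)/8) + 18799) = 50 - ((6 - 1/8*19/6) + 18799) = 50 - ((6 - 19/48) + 18799) = 50 - (269/48 + 18799) = 50 - 1*902621/48 = 50 - 902621/48 = -900221/48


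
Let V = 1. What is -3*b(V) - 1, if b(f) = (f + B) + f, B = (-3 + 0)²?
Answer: -34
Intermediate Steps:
B = 9 (B = (-3)² = 9)
b(f) = 9 + 2*f (b(f) = (f + 9) + f = (9 + f) + f = 9 + 2*f)
-3*b(V) - 1 = -3*(9 + 2*1) - 1 = -3*(9 + 2) - 1 = -3*11 - 1 = -33 - 1 = -34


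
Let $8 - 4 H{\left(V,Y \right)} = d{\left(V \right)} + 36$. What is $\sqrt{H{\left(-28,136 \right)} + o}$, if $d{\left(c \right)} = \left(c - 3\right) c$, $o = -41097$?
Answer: $i \sqrt{41321} \approx 203.28 i$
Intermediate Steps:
$d{\left(c \right)} = c \left(-3 + c\right)$ ($d{\left(c \right)} = \left(-3 + c\right) c = c \left(-3 + c\right)$)
$H{\left(V,Y \right)} = -7 - \frac{V \left(-3 + V\right)}{4}$ ($H{\left(V,Y \right)} = 2 - \frac{V \left(-3 + V\right) + 36}{4} = 2 - \frac{36 + V \left(-3 + V\right)}{4} = 2 - \left(9 + \frac{V \left(-3 + V\right)}{4}\right) = -7 - \frac{V \left(-3 + V\right)}{4}$)
$\sqrt{H{\left(-28,136 \right)} + o} = \sqrt{\left(-7 - - 7 \left(-3 - 28\right)\right) - 41097} = \sqrt{\left(-7 - \left(-7\right) \left(-31\right)\right) - 41097} = \sqrt{\left(-7 - 217\right) - 41097} = \sqrt{-224 - 41097} = \sqrt{-41321} = i \sqrt{41321}$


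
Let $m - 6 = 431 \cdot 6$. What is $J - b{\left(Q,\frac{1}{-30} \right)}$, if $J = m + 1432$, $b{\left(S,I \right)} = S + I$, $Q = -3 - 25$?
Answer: $\frac{121561}{30} \approx 4052.0$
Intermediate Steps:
$m = 2592$ ($m = 6 + 431 \cdot 6 = 6 + 2586 = 2592$)
$Q = -28$ ($Q = -3 - 25 = -28$)
$b{\left(S,I \right)} = I + S$
$J = 4024$ ($J = 2592 + 1432 = 4024$)
$J - b{\left(Q,\frac{1}{-30} \right)} = 4024 - \left(\frac{1}{-30} - 28\right) = 4024 - \left(- \frac{1}{30} - 28\right) = 4024 - - \frac{841}{30} = 4024 + \frac{841}{30} = \frac{121561}{30}$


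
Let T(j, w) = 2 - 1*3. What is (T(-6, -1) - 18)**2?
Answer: 361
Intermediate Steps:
T(j, w) = -1 (T(j, w) = 2 - 3 = -1)
(T(-6, -1) - 18)**2 = (-1 - 18)**2 = (-19)**2 = 361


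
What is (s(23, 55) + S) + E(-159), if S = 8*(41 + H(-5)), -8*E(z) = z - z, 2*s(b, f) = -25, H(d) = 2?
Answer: 663/2 ≈ 331.50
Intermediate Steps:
s(b, f) = -25/2 (s(b, f) = (½)*(-25) = -25/2)
E(z) = 0 (E(z) = -(z - z)/8 = -⅛*0 = 0)
S = 344 (S = 8*(41 + 2) = 8*43 = 344)
(s(23, 55) + S) + E(-159) = (-25/2 + 344) + 0 = 663/2 + 0 = 663/2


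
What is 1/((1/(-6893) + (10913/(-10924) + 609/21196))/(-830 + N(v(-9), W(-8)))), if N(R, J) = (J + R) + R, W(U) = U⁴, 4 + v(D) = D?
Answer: -9234233753688/2765727913 ≈ -3338.8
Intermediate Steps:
v(D) = -4 + D
N(R, J) = J + 2*R
1/((1/(-6893) + (10913/(-10924) + 609/21196))/(-830 + N(v(-9), W(-8)))) = 1/((1/(-6893) + (10913/(-10924) + 609/21196))/(-830 + ((-8)⁴ + 2*(-4 - 9)))) = 1/((-1/6893 + (10913*(-1/10924) + 609*(1/21196)))/(-830 + (4096 + 2*(-13)))) = 1/((-1/6893 + (-10913/10924 + 87/3028))/(-830 + (4096 - 26))) = 1/((-1/6893 - 2005886/2067367)/(-830 + 4070)) = 1/(-13828639565/14250360731/3240) = 1/(-13828639565/14250360731*1/3240) = 1/(-2765727913/9234233753688) = -9234233753688/2765727913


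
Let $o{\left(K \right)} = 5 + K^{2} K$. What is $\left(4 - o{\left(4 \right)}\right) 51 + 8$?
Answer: $-3307$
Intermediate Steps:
$o{\left(K \right)} = 5 + K^{3}$
$\left(4 - o{\left(4 \right)}\right) 51 + 8 = \left(4 - \left(5 + 4^{3}\right)\right) 51 + 8 = \left(4 - \left(5 + 64\right)\right) 51 + 8 = \left(4 - 69\right) 51 + 8 = \left(-65\right) 51 + 8 = -3315 + 8 = -3307$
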